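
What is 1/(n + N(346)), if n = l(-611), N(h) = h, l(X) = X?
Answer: -1/265 ≈ -0.0037736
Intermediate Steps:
n = -611
1/(n + N(346)) = 1/(-611 + 346) = 1/(-265) = -1/265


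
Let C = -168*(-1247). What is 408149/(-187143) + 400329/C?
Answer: -3528937619/13068569976 ≈ -0.27003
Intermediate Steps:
C = 209496
408149/(-187143) + 400329/C = 408149/(-187143) + 400329/209496 = 408149*(-1/187143) + 400329*(1/209496) = -408149/187143 + 133443/69832 = -3528937619/13068569976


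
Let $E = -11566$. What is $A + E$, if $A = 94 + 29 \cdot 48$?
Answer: $-10080$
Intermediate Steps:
$A = 1486$ ($A = 94 + 1392 = 1486$)
$A + E = 1486 - 11566 = -10080$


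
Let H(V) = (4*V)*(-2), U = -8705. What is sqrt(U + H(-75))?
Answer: I*sqrt(8105) ≈ 90.028*I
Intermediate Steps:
H(V) = -8*V
sqrt(U + H(-75)) = sqrt(-8705 - 8*(-75)) = sqrt(-8705 + 600) = sqrt(-8105) = I*sqrt(8105)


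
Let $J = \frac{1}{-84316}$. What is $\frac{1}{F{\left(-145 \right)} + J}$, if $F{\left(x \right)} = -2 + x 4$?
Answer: $- \frac{84316}{49071913} \approx -0.0017182$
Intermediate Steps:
$F{\left(x \right)} = -2 + 4 x$
$J = - \frac{1}{84316} \approx -1.186 \cdot 10^{-5}$
$\frac{1}{F{\left(-145 \right)} + J} = \frac{1}{\left(-2 + 4 \left(-145\right)\right) - \frac{1}{84316}} = \frac{1}{\left(-2 - 580\right) - \frac{1}{84316}} = \frac{1}{-582 - \frac{1}{84316}} = \frac{1}{- \frac{49071913}{84316}} = - \frac{84316}{49071913}$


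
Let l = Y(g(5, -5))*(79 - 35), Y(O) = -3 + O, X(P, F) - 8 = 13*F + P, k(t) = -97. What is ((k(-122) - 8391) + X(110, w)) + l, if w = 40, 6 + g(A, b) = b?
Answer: -8466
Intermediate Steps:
g(A, b) = -6 + b
X(P, F) = 8 + P + 13*F (X(P, F) = 8 + (13*F + P) = 8 + (P + 13*F) = 8 + P + 13*F)
l = -616 (l = (-3 + (-6 - 5))*(79 - 35) = (-3 - 11)*44 = -14*44 = -616)
((k(-122) - 8391) + X(110, w)) + l = ((-97 - 8391) + (8 + 110 + 13*40)) - 616 = (-8488 + (8 + 110 + 520)) - 616 = (-8488 + 638) - 616 = -7850 - 616 = -8466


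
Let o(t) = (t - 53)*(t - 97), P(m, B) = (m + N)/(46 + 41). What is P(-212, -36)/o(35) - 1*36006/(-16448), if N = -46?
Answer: 145485457/66540384 ≈ 2.1864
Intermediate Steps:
P(m, B) = -46/87 + m/87 (P(m, B) = (m - 46)/(46 + 41) = (-46 + m)/87 = (-46 + m)*(1/87) = -46/87 + m/87)
o(t) = (-97 + t)*(-53 + t) (o(t) = (-53 + t)*(-97 + t) = (-97 + t)*(-53 + t))
P(-212, -36)/o(35) - 1*36006/(-16448) = (-46/87 + (1/87)*(-212))/(5141 + 35² - 150*35) - 1*36006/(-16448) = (-46/87 - 212/87)/(5141 + 1225 - 5250) - 36006*(-1/16448) = -86/29/1116 + 18003/8224 = -86/29*1/1116 + 18003/8224 = -43/16182 + 18003/8224 = 145485457/66540384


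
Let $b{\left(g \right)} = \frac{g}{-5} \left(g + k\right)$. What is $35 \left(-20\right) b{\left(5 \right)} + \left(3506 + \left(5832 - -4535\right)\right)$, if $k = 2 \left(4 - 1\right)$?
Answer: $21573$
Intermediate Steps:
$k = 6$ ($k = 2 \cdot 3 = 6$)
$b{\left(g \right)} = - \frac{g \left(6 + g\right)}{5}$ ($b{\left(g \right)} = \frac{g}{-5} \left(g + 6\right) = g \left(- \frac{1}{5}\right) \left(6 + g\right) = - \frac{g}{5} \left(6 + g\right) = - \frac{g \left(6 + g\right)}{5}$)
$35 \left(-20\right) b{\left(5 \right)} + \left(3506 + \left(5832 - -4535\right)\right) = 35 \left(-20\right) \left(\left(- \frac{1}{5}\right) 5 \left(6 + 5\right)\right) + \left(3506 + \left(5832 - -4535\right)\right) = - 700 \left(\left(- \frac{1}{5}\right) 5 \cdot 11\right) + \left(3506 + \left(5832 + 4535\right)\right) = \left(-700\right) \left(-11\right) + \left(3506 + 10367\right) = 7700 + 13873 = 21573$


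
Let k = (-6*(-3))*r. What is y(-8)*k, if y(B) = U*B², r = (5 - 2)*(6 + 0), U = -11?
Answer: -228096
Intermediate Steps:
r = 18 (r = 3*6 = 18)
y(B) = -11*B²
k = 324 (k = -6*(-3)*18 = 18*18 = 324)
y(-8)*k = -11*(-8)²*324 = -11*64*324 = -704*324 = -228096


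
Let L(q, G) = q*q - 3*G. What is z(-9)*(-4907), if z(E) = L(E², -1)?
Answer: -32209548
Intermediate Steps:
L(q, G) = q² - 3*G
z(E) = 3 + E⁴ (z(E) = (E²)² - 3*(-1) = E⁴ + 3 = 3 + E⁴)
z(-9)*(-4907) = (3 + (-9)⁴)*(-4907) = (3 + 6561)*(-4907) = 6564*(-4907) = -32209548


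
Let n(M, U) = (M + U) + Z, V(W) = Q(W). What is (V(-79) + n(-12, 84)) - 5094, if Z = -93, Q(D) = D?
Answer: -5194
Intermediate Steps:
V(W) = W
n(M, U) = -93 + M + U (n(M, U) = (M + U) - 93 = -93 + M + U)
(V(-79) + n(-12, 84)) - 5094 = (-79 + (-93 - 12 + 84)) - 5094 = (-79 - 21) - 5094 = -100 - 5094 = -5194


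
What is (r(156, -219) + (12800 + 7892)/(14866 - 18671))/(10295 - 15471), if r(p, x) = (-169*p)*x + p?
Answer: -5492390567/4923670 ≈ -1115.5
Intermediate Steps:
r(p, x) = p - 169*p*x (r(p, x) = -169*p*x + p = p - 169*p*x)
(r(156, -219) + (12800 + 7892)/(14866 - 18671))/(10295 - 15471) = (156*(1 - 169*(-219)) + (12800 + 7892)/(14866 - 18671))/(10295 - 15471) = (156*(1 + 37011) + 20692/(-3805))/(-5176) = (156*37012 + 20692*(-1/3805))*(-1/5176) = (5773872 - 20692/3805)*(-1/5176) = (21969562268/3805)*(-1/5176) = -5492390567/4923670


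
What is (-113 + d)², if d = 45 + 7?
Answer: 3721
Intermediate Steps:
d = 52
(-113 + d)² = (-113 + 52)² = (-61)² = 3721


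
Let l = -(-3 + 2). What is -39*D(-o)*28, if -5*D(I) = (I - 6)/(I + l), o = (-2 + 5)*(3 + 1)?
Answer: 19656/55 ≈ 357.38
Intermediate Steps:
o = 12 (o = 3*4 = 12)
l = 1 (l = -1*(-1) = 1)
D(I) = -(-6 + I)/(5*(1 + I)) (D(I) = -(I - 6)/(5*(I + 1)) = -(-6 + I)/(5*(1 + I)))
-39*D(-o)*28 = -39*(6 - (-1)*12)/(5*(1 - 1*12))*28 = -39*(6 - 1*(-12))/(5*(1 - 12))*28 = -39*(6 + 12)/(5*(-11))*28 = -39*(-1)*18/(5*11)*28 = -39*(-18/55)*28 = (702/55)*28 = 19656/55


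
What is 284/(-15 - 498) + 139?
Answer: 71023/513 ≈ 138.45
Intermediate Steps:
284/(-15 - 498) + 139 = 284/(-513) + 139 = -1/513*284 + 139 = -284/513 + 139 = 71023/513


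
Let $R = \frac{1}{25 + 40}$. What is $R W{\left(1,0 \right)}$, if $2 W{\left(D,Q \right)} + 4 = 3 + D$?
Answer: $0$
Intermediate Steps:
$W{\left(D,Q \right)} = - \frac{1}{2} + \frac{D}{2}$ ($W{\left(D,Q \right)} = -2 + \frac{3 + D}{2} = -2 + \left(\frac{3}{2} + \frac{D}{2}\right) = - \frac{1}{2} + \frac{D}{2}$)
$R = \frac{1}{65} \approx 0.015385$
$R W{\left(1,0 \right)} = \frac{- \frac{1}{2} + \frac{1}{2} \cdot 1}{65} = \frac{- \frac{1}{2} + \frac{1}{2}}{65} = \frac{1}{65} \cdot 0 = 0$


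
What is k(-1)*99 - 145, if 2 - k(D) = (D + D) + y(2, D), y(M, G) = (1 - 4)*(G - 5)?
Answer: -1531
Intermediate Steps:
y(M, G) = 15 - 3*G (y(M, G) = -3*(-5 + G) = 15 - 3*G)
k(D) = -13 + D (k(D) = 2 - ((D + D) + (15 - 3*D)) = 2 - (2*D + (15 - 3*D)) = 2 - (15 - D) = 2 + (-15 + D) = -13 + D)
k(-1)*99 - 145 = (-13 - 1)*99 - 145 = -14*99 - 145 = -1386 - 145 = -1531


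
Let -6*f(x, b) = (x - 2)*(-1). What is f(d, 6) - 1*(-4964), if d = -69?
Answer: 29713/6 ≈ 4952.2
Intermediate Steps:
f(x, b) = -⅓ + x/6 (f(x, b) = -(x - 2)*(-1)/6 = -(-2 + x)*(-1)/6 = -(2 - x)/6 = -⅓ + x/6)
f(d, 6) - 1*(-4964) = (-⅓ + (⅙)*(-69)) - 1*(-4964) = (-⅓ - 23/2) + 4964 = -71/6 + 4964 = 29713/6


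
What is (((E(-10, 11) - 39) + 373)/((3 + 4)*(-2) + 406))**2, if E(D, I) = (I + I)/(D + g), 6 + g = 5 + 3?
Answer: 1755625/2458624 ≈ 0.71407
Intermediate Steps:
g = 2 (g = -6 + (5 + 3) = -6 + 8 = 2)
E(D, I) = 2*I/(2 + D) (E(D, I) = (I + I)/(D + 2) = (2*I)/(2 + D) = 2*I/(2 + D))
(((E(-10, 11) - 39) + 373)/((3 + 4)*(-2) + 406))**2 = (((2*11/(2 - 10) - 39) + 373)/((3 + 4)*(-2) + 406))**2 = (((2*11/(-8) - 39) + 373)/(7*(-2) + 406))**2 = (((2*11*(-1/8) - 39) + 373)/(-14 + 406))**2 = (((-11/4 - 39) + 373)/392)**2 = ((-167/4 + 373)*(1/392))**2 = ((1325/4)*(1/392))**2 = (1325/1568)**2 = 1755625/2458624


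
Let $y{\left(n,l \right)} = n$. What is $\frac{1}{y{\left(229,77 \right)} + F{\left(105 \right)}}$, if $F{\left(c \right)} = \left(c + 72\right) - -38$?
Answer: $\frac{1}{444} \approx 0.0022523$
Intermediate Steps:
$F{\left(c \right)} = 110 + c$ ($F{\left(c \right)} = \left(72 + c\right) + 38 = 110 + c$)
$\frac{1}{y{\left(229,77 \right)} + F{\left(105 \right)}} = \frac{1}{229 + \left(110 + 105\right)} = \frac{1}{229 + 215} = \frac{1}{444}$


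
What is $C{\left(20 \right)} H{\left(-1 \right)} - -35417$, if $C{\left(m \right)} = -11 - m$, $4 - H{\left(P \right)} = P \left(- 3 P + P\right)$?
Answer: $35231$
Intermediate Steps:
$H{\left(P \right)} = 4 + 2 P^{2}$ ($H{\left(P \right)} = 4 - P \left(- 3 P + P\right) = 4 - P \left(- 2 P\right) = 4 - - 2 P^{2} = 4 + 2 P^{2}$)
$C{\left(20 \right)} H{\left(-1 \right)} - -35417 = \left(-11 - 20\right) \left(4 + 2 \left(-1\right)^{2}\right) - -35417 = \left(-11 - 20\right) \left(4 + 2 \cdot 1\right) + 35417 = - 31 \left(4 + 2\right) + 35417 = \left(-31\right) 6 + 35417 = -186 + 35417 = 35231$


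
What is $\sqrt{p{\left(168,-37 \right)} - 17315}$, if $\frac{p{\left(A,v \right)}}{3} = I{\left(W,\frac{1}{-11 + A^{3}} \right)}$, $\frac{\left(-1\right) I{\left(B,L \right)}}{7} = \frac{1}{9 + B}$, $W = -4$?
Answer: $\frac{2 i \sqrt{108245}}{5} \approx 131.6 i$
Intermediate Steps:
$I{\left(B,L \right)} = - \frac{7}{9 + B}$
$p{\left(A,v \right)} = - \frac{21}{5}$ ($p{\left(A,v \right)} = 3 \left(- \frac{7}{9 - 4}\right) = 3 \left(- \frac{7}{5}\right) = - \frac{21}{5}$)
$\sqrt{p{\left(168,-37 \right)} - 17315} = \sqrt{- \frac{21}{5} - 17315} = \sqrt{- \frac{86596}{5}} = \frac{2 i \sqrt{108245}}{5}$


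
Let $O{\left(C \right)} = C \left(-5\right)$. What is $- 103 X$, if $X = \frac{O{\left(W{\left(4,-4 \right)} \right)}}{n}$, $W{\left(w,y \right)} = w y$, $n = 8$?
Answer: $-1030$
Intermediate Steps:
$O{\left(C \right)} = - 5 C$
$X = 10$ ($X = \frac{\left(-5\right) 4 \left(-4\right)}{8} = \left(-5\right) \left(-16\right) \frac{1}{8} = 80 \cdot \frac{1}{8} = 10$)
$- 103 X = \left(-103\right) 10 = -1030$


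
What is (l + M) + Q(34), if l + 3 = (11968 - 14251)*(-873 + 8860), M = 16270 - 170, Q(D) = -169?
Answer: -18218393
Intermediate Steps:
M = 16100
l = -18234324 (l = -3 + (11968 - 14251)*(-873 + 8860) = -3 - 2283*7987 = -3 - 18234321 = -18234324)
(l + M) + Q(34) = (-18234324 + 16100) - 169 = -18218224 - 169 = -18218393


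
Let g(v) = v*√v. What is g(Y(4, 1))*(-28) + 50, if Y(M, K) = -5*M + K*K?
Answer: 50 + 532*I*√19 ≈ 50.0 + 2318.9*I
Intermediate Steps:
Y(M, K) = K² - 5*M (Y(M, K) = -5*M + K² = K² - 5*M)
g(v) = v^(3/2)
g(Y(4, 1))*(-28) + 50 = (1² - 5*4)^(3/2)*(-28) + 50 = (1 - 20)^(3/2)*(-28) + 50 = (-19)^(3/2)*(-28) + 50 = -19*I*√19*(-28) + 50 = 532*I*√19 + 50 = 50 + 532*I*√19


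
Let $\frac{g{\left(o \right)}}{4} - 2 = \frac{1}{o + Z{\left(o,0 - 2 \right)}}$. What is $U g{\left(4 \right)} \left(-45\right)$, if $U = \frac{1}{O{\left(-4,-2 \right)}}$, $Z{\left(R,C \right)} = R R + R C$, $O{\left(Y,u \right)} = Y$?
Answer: $\frac{375}{4} \approx 93.75$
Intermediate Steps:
$Z{\left(R,C \right)} = R^{2} + C R$
$g{\left(o \right)} = 8 + \frac{4}{o + o \left(-2 + o\right)}$ ($g{\left(o \right)} = 8 + \frac{4}{o + o \left(\left(0 - 2\right) + o\right)} = 8 + \frac{4}{o + o \left(-2 + o\right)}$)
$U = - \frac{1}{4}$ ($U = \frac{1}{-4} = - \frac{1}{4} \approx -0.25$)
$U g{\left(4 \right)} \left(-45\right) = - \frac{4 \cdot \frac{1}{4} \frac{1}{-1 + 4} \left(1 - 8 + 2 \cdot 4^{2}\right)}{4} \left(-45\right) = - \frac{4 \cdot \frac{1}{4} \cdot \frac{1}{3} \left(1 - 8 + 2 \cdot 16\right)}{4} \left(-45\right) = - \frac{4 \cdot \frac{1}{4} \cdot \frac{1}{3} \left(1 - 8 + 32\right)}{4} \left(-45\right) = - \frac{4 \cdot \frac{1}{4} \cdot \frac{1}{3} \cdot 25}{4} \left(-45\right) = \left(- \frac{1}{4}\right) \frac{25}{3} \left(-45\right) = \left(- \frac{25}{12}\right) \left(-45\right) = \frac{375}{4}$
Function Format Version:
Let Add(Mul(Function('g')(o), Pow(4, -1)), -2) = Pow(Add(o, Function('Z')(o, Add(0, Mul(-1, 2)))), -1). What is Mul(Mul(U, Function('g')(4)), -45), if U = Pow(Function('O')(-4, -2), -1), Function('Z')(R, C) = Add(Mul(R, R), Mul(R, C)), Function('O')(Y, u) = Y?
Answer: Rational(375, 4) ≈ 93.750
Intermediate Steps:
Function('Z')(R, C) = Add(Pow(R, 2), Mul(C, R))
Function('g')(o) = Add(8, Mul(4, Pow(Add(o, Mul(o, Add(-2, o))), -1))) (Function('g')(o) = Add(8, Mul(4, Pow(Add(o, Mul(o, Add(Add(0, Mul(-1, 2)), o))), -1))) = Add(8, Mul(4, Pow(Add(o, Mul(o, Add(Add(0, -2), o))), -1))) = Add(8, Mul(4, Pow(Add(o, Mul(o, Add(-2, o))), -1))))
U = Rational(-1, 4) (U = Pow(-4, -1) = Rational(-1, 4) ≈ -0.25000)
Mul(Mul(U, Function('g')(4)), -45) = Mul(Mul(Rational(-1, 4), Mul(4, Pow(4, -1), Pow(Add(-1, 4), -1), Add(1, Mul(-2, 4), Mul(2, Pow(4, 2))))), -45) = Mul(Mul(Rational(-1, 4), Mul(4, Rational(1, 4), Pow(3, -1), Add(1, -8, Mul(2, 16)))), -45) = Mul(Mul(Rational(-1, 4), Mul(4, Rational(1, 4), Rational(1, 3), Add(1, -8, 32))), -45) = Mul(Mul(Rational(-1, 4), Mul(4, Rational(1, 4), Rational(1, 3), 25)), -45) = Mul(Mul(Rational(-1, 4), Rational(25, 3)), -45) = Mul(Rational(-25, 12), -45) = Rational(375, 4)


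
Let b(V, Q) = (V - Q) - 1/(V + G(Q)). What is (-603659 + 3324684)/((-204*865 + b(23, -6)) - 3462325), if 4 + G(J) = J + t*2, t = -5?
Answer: -8163075/10916269 ≈ -0.74779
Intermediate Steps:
G(J) = -14 + J (G(J) = -4 + (J - 5*2) = -4 + (J - 10) = -4 + (-10 + J) = -14 + J)
b(V, Q) = V - Q - 1/(-14 + Q + V) (b(V, Q) = (V - Q) - 1/(V + (-14 + Q)) = (V - Q) - 1/(-14 + Q + V) = V - Q - 1/(-14 + Q + V))
(-603659 + 3324684)/((-204*865 + b(23, -6)) - 3462325) = (-603659 + 3324684)/((-204*865 + (-1 + 23² - 1*(-6)² - 14*23 + 14*(-6))/(-14 - 6 + 23)) - 3462325) = 2721025/((-176460 + (-1 + 529 - 1*36 - 322 - 84)/3) - 3462325) = 2721025/((-176460 + (-1 + 529 - 36 - 322 - 84)/3) - 3462325) = 2721025/((-176460 + (⅓)*86) - 3462325) = 2721025/((-176460 + 86/3) - 3462325) = 2721025/(-529294/3 - 3462325) = 2721025/(-10916269/3) = 2721025*(-3/10916269) = -8163075/10916269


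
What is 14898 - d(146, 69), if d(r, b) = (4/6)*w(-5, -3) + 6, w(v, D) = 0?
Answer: 14892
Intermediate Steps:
d(r, b) = 6 (d(r, b) = (4/6)*0 + 6 = (4*(⅙))*0 + 6 = (⅔)*0 + 6 = 0 + 6 = 6)
14898 - d(146, 69) = 14898 - 1*6 = 14898 - 6 = 14892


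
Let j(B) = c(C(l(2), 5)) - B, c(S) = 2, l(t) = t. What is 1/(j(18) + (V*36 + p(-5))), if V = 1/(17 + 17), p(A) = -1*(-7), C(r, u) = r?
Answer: -17/135 ≈ -0.12593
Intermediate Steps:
p(A) = 7
j(B) = 2 - B
V = 1/34 ≈ 0.029412
1/(j(18) + (V*36 + p(-5))) = 1/((2 - 1*18) + ((1/34)*36 + 7)) = 1/((2 - 18) + (18/17 + 7)) = 1/(-16 + 137/17) = 1/(-135/17) = -17/135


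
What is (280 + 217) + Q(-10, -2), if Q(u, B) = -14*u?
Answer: 637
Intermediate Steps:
(280 + 217) + Q(-10, -2) = (280 + 217) - 14*(-10) = 497 + 140 = 637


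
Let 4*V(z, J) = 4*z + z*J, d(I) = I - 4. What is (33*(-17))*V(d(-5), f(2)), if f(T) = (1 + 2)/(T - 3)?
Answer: 5049/4 ≈ 1262.3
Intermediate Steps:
f(T) = 3/(-3 + T)
d(I) = -4 + I
V(z, J) = z + J*z/4 (V(z, J) = (4*z + z*J)/4 = (4*z + J*z)/4 = z + J*z/4)
(33*(-17))*V(d(-5), f(2)) = (33*(-17))*((-4 - 5)*(4 + 3/(-3 + 2))/4) = -561*(-9)*(4 + 3/(-1))/4 = -561*(-9)*(4 + 3*(-1))/4 = -561*(-9)*(4 - 3)/4 = -561*(-9)/4 = -561*(-9/4) = 5049/4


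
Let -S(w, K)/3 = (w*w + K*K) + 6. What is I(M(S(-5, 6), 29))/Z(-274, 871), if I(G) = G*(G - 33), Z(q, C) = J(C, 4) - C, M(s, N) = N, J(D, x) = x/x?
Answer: 2/15 ≈ 0.13333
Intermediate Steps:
J(D, x) = 1
S(w, K) = -18 - 3*K² - 3*w² (S(w, K) = -3*((w*w + K*K) + 6) = -3*((w² + K²) + 6) = -3*((K² + w²) + 6) = -3*(6 + K² + w²) = -18 - 3*K² - 3*w²)
Z(q, C) = 1 - C
I(G) = G*(-33 + G)
I(M(S(-5, 6), 29))/Z(-274, 871) = (29*(-33 + 29))/(1 - 1*871) = (29*(-4))/(1 - 871) = -116/(-870) = -116*(-1/870) = 2/15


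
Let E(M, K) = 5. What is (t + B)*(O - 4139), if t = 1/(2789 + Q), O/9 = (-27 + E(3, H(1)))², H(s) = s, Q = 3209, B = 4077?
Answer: 5306484799/5998 ≈ 8.8471e+5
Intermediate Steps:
O = 4356 (O = 9*(-27 + 5)² = 9*(-22)² = 9*484 = 4356)
t = 1/5998 (t = 1/(2789 + 3209) = 1/5998 ≈ 0.00016672)
(t + B)*(O - 4139) = (1/5998 + 4077)*(4356 - 4139) = (24453847/5998)*217 = 5306484799/5998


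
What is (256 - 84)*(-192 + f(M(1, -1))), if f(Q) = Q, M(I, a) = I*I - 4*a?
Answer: -32164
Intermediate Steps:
M(I, a) = I² - 4*a
(256 - 84)*(-192 + f(M(1, -1))) = (256 - 84)*(-192 + (1² - 4*(-1))) = 172*(-192 + (1 + 4)) = 172*(-192 + 5) = 172*(-187) = -32164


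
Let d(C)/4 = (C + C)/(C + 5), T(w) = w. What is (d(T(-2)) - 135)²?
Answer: 177241/9 ≈ 19693.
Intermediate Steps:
d(C) = 8*C/(5 + C) (d(C) = 4*((C + C)/(C + 5)) = 4*((2*C)/(5 + C)) = 4*(2*C/(5 + C)) = 8*C/(5 + C))
(d(T(-2)) - 135)² = (8*(-2)/(5 - 2) - 135)² = (8*(-2)/3 - 135)² = (8*(-2)*(⅓) - 135)² = (-16/3 - 135)² = (-421/3)² = 177241/9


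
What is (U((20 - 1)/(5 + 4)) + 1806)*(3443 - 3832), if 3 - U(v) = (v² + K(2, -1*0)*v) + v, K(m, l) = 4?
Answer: -56526757/81 ≈ -6.9786e+5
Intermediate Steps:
U(v) = 3 - v² - 5*v (U(v) = 3 - ((v² + 4*v) + v) = 3 - (v² + 5*v) = 3 + (-v² - 5*v) = 3 - v² - 5*v)
(U((20 - 1)/(5 + 4)) + 1806)*(3443 - 3832) = ((3 - ((20 - 1)/(5 + 4))² - 5*(20 - 1)/(5 + 4)) + 1806)*(3443 - 3832) = ((3 - (19/9)² - 95/9) + 1806)*(-389) = ((3 - (19*(⅑))² - 95/9) + 1806)*(-389) = ((3 - (19/9)² - 5*19/9) + 1806)*(-389) = ((3 - 1*361/81 - 95/9) + 1806)*(-389) = ((3 - 361/81 - 95/9) + 1806)*(-389) = (-973/81 + 1806)*(-389) = (145313/81)*(-389) = -56526757/81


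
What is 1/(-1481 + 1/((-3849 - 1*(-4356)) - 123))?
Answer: -384/568703 ≈ -0.00067522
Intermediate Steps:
1/(-1481 + 1/((-3849 - 1*(-4356)) - 123)) = 1/(-1481 + 1/((-3849 + 4356) - 123)) = 1/(-1481 + 1/(507 - 123)) = 1/(-1481 + 1/384) = 1/(-568703/384) = -384/568703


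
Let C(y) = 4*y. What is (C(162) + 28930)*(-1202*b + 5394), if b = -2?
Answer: 230649244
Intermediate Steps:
(C(162) + 28930)*(-1202*b + 5394) = (4*162 + 28930)*(-1202*(-2) + 5394) = (648 + 28930)*(2404 + 5394) = 29578*7798 = 230649244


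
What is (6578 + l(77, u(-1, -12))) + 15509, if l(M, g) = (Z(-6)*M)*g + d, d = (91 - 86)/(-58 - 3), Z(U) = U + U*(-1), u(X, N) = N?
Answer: 1347302/61 ≈ 22087.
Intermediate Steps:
Z(U) = 0 (Z(U) = U - U = 0)
d = -5/61 (d = 5/(-61) = 5*(-1/61) = -5/61 ≈ -0.081967)
l(M, g) = -5/61 (l(M, g) = (0*M)*g - 5/61 = 0*g - 5/61 = 0 - 5/61 = -5/61)
(6578 + l(77, u(-1, -12))) + 15509 = (6578 - 5/61) + 15509 = 401253/61 + 15509 = 1347302/61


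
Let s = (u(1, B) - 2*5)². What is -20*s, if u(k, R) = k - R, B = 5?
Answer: -3920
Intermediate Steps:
s = 196 (s = ((1 - 1*5) - 2*5)² = ((1 - 5) - 10)² = (-4 - 10)² = (-14)² = 196)
-20*s = -20*196 = -3920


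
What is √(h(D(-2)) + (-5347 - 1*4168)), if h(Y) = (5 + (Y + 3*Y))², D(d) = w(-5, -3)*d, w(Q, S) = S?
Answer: I*√8674 ≈ 93.134*I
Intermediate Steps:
D(d) = -3*d
h(Y) = (5 + 4*Y)²
√(h(D(-2)) + (-5347 - 1*4168)) = √((5 + 4*(-3*(-2)))² + (-5347 - 1*4168)) = √((5 + 4*6)² + (-5347 - 4168)) = √((5 + 24)² - 9515) = √(29² - 9515) = √(841 - 9515) = √(-8674) = I*√8674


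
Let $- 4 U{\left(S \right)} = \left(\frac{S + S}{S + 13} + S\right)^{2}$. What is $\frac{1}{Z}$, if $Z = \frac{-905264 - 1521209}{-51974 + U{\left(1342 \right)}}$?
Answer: $\frac{924521402559}{4455065089825} \approx 0.20752$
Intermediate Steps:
$U{\left(S \right)} = - \frac{\left(S + \frac{2 S}{13 + S}\right)^{2}}{4}$ ($U{\left(S \right)} = - \frac{\left(\frac{S + S}{S + 13} + S\right)^{2}}{4} = - \frac{\left(\frac{2 S}{13 + S} + S\right)^{2}}{4} = - \frac{\left(S + \frac{2 S}{13 + S}\right)^{2}}{4}$)
$Z = \frac{4455065089825}{924521402559}$ ($Z = \frac{-905264 - 1521209}{-51974 - \frac{1342^{2} \left(15 + 1342\right)^{2}}{4 \left(13 + 1342\right)^{2}}} = - \frac{2426473}{-51974 - \frac{450241 \cdot 1357^{2}}{1836025}} = - \frac{2426473}{-51974 - 450241 \cdot \frac{1}{1836025} \cdot 1841449} = - \frac{2426473}{-51974 - \frac{829095839209}{1836025}} = - \frac{2426473}{- \frac{924521402559}{1836025}} = \left(-2426473\right) \left(- \frac{1836025}{924521402559}\right) = \frac{4455065089825}{924521402559} \approx 4.8188$)
$\frac{1}{Z} = \frac{1}{\frac{4455065089825}{924521402559}} = \frac{924521402559}{4455065089825}$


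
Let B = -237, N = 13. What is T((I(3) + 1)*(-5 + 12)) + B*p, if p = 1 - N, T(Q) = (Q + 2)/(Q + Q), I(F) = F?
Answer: 79647/28 ≈ 2844.5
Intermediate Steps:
T(Q) = (2 + Q)/(2*Q) (T(Q) = (2 + Q)/((2*Q)) = (2 + Q)*(1/(2*Q)) = (2 + Q)/(2*Q))
p = -12 (p = 1 - 1*13 = 1 - 13 = -12)
T((I(3) + 1)*(-5 + 12)) + B*p = (2 + (3 + 1)*(-5 + 12))/(2*(((3 + 1)*(-5 + 12)))) - 237*(-12) = (2 + 4*7)/(2*((4*7))) + 2844 = (½)*(2 + 28)/28 + 2844 = (½)*(1/28)*30 + 2844 = 15/28 + 2844 = 79647/28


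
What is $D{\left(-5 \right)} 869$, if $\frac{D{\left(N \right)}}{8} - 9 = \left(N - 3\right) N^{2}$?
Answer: $-1327832$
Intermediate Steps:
$D{\left(N \right)} = 72 + 8 N^{2} \left(-3 + N\right)$ ($D{\left(N \right)} = 72 + 8 \left(N - 3\right) N^{2} = 72 + 8 \left(-3 + N\right) N^{2} = 72 + 8 N^{2} \left(-3 + N\right)$)
$D{\left(-5 \right)} 869 = \left(72 - 24 \left(-5\right)^{2} + 8 \left(-5\right)^{3}\right) 869 = \left(72 - 600 + 8 \left(-125\right)\right) 869 = \left(72 - 600 - 1000\right) 869 = \left(-1528\right) 869 = -1327832$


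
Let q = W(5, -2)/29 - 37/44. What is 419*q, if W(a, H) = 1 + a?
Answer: -338971/1276 ≈ -265.65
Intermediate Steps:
q = -809/1276 (q = (1 + 5)/29 - 37/44 = 6*(1/29) - 37*1/44 = 6/29 - 37/44 = -809/1276 ≈ -0.63401)
419*q = 419*(-809/1276) = -338971/1276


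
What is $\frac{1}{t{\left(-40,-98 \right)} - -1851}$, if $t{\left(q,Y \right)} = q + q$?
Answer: $\frac{1}{1771} \approx 0.00056465$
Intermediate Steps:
$t{\left(q,Y \right)} = 2 q$
$\frac{1}{t{\left(-40,-98 \right)} - -1851} = \frac{1}{2 \left(-40\right) - -1851} = \frac{1}{-80 + \left(1926 - 75\right)} = \frac{1}{-80 + 1851} = \frac{1}{1771}$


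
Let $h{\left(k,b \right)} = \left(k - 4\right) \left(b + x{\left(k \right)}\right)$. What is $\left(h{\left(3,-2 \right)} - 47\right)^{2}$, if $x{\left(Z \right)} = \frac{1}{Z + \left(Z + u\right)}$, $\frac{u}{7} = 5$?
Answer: $\frac{3407716}{1681} \approx 2027.2$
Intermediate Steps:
$u = 35$ ($u = 7 \cdot 5 = 35$)
$x{\left(Z \right)} = \frac{1}{35 + 2 Z}$ ($x{\left(Z \right)} = \frac{1}{Z + \left(Z + 35\right)} = \frac{1}{Z + \left(35 + Z\right)} = \frac{1}{35 + 2 Z}$)
$h{\left(k,b \right)} = \left(-4 + k\right) \left(b + \frac{1}{35 + 2 k}\right)$ ($h{\left(k,b \right)} = \left(k - 4\right) \left(b + \frac{1}{35 + 2 k}\right) = \left(-4 + k\right) \left(b + \frac{1}{35 + 2 k}\right)$)
$\left(h{\left(3,-2 \right)} - 47\right)^{2} = \left(\frac{-4 + 3 - 2 \left(-4 + 3\right) \left(35 + 2 \cdot 3\right)}{35 + 2 \cdot 3} - 47\right)^{2} = \left(\frac{-4 + 3 - - 2 \left(35 + 6\right)}{35 + 6} - 47\right)^{2} = \left(\frac{-4 + 3 - \left(-2\right) 41}{41} - 47\right)^{2} = \left(\frac{-4 + 3 + 82}{41} - 47\right)^{2} = \left(\frac{1}{41} \cdot 81 - 47\right)^{2} = \left(\frac{81}{41} - 47\right)^{2} = \left(- \frac{1846}{41}\right)^{2} = \frac{3407716}{1681}$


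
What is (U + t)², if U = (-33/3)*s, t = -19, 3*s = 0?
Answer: 361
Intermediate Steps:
s = 0 (s = (⅓)*0 = 0)
U = 0 (U = -33/3*0 = -33*⅓*0 = -11*0 = 0)
(U + t)² = (0 - 19)² = (-19)² = 361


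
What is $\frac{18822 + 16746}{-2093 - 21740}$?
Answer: $- \frac{35568}{23833} \approx -1.4924$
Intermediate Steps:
$\frac{18822 + 16746}{-2093 - 21740} = \frac{35568}{-23833} = 35568 \left(- \frac{1}{23833}\right) = - \frac{35568}{23833}$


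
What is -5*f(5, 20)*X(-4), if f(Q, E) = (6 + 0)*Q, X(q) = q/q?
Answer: -150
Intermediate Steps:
X(q) = 1
f(Q, E) = 6*Q
-5*f(5, 20)*X(-4) = -5*6*5 = -150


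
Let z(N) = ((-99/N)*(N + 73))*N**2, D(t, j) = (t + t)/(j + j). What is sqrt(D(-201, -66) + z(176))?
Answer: I*sqrt(2099869310)/22 ≈ 2082.9*I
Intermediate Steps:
D(t, j) = t/j (D(t, j) = (2*t)/((2*j)) = (2*t)*(1/(2*j)) = t/j)
z(N) = -99*N*(73 + N) (z(N) = ((-99/N)*(73 + N))*N**2 = (-99*(73 + N)/N)*N**2 = -99*N*(73 + N))
sqrt(D(-201, -66) + z(176)) = sqrt(-201/(-66) - 99*176*(73 + 176)) = sqrt(-201*(-1/66) - 99*176*249) = sqrt(67/22 - 4338576) = sqrt(-95448605/22) = I*sqrt(2099869310)/22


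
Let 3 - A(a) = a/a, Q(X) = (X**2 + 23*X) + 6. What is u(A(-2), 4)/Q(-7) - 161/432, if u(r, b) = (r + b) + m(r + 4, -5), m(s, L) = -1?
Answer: -9613/22896 ≈ -0.41986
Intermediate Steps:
Q(X) = 6 + X**2 + 23*X
A(a) = 2 (A(a) = 3 - a/a = 3 - 1*1 = 3 - 1 = 2)
u(r, b) = -1 + b + r (u(r, b) = (r + b) - 1 = (b + r) - 1 = -1 + b + r)
u(A(-2), 4)/Q(-7) - 161/432 = (-1 + 4 + 2)/(6 + (-7)**2 + 23*(-7)) - 161/432 = 5/(6 + 49 - 161) - 161*1/432 = 5/(-106) - 161/432 = 5*(-1/106) - 161/432 = -5/106 - 161/432 = -9613/22896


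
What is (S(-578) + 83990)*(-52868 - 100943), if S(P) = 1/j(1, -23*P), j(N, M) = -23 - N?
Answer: -310045907549/24 ≈ -1.2919e+10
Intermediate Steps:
S(P) = -1/24 (S(P) = 1/(-23 - 1*1) = 1/(-23 - 1) = 1/(-24) = -1/24)
(S(-578) + 83990)*(-52868 - 100943) = (-1/24 + 83990)*(-52868 - 100943) = (2015759/24)*(-153811) = -310045907549/24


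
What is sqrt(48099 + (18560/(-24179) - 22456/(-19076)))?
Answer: sqrt(639544930580236681465)/115309651 ≈ 219.32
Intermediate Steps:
sqrt(48099 + (18560/(-24179) - 22456/(-19076))) = sqrt(48099 + (18560*(-1/24179) - 22456*(-1/19076))) = sqrt(48099 + (-18560/24179 + 5614/4769)) = sqrt(48099 + 47228266/115309651) = sqrt(5546326131715/115309651) = sqrt(639544930580236681465)/115309651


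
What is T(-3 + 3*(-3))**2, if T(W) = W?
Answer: 144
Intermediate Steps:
T(-3 + 3*(-3))**2 = (-3 + 3*(-3))**2 = (-3 - 9)**2 = (-12)**2 = 144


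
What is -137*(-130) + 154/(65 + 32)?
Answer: 1727724/97 ≈ 17812.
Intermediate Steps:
-137*(-130) + 154/(65 + 32) = 17810 + 154/97 = 1727724/97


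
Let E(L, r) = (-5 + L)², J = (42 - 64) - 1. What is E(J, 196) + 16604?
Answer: 17388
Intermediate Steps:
J = -23 (J = -22 - 1 = -23)
E(J, 196) + 16604 = (-5 - 23)² + 16604 = (-28)² + 16604 = 784 + 16604 = 17388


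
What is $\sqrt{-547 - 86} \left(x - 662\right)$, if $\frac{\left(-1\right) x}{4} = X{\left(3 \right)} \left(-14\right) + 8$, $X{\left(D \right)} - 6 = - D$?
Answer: $- 526 i \sqrt{633} \approx - 13234.0 i$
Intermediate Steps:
$X{\left(D \right)} = 6 - D$
$x = 136$ ($x = - 4 \left(\left(6 - 3\right) \left(-14\right) + 8\right) = - 4 \left(3 \left(-14\right) + 8\right) = - 4 \left(-42 + 8\right) = \left(-4\right) \left(-34\right) = 136$)
$\sqrt{-547 - 86} \left(x - 662\right) = \sqrt{-547 - 86} \left(136 - 662\right) = \sqrt{-633} \left(-526\right) = i \sqrt{633} \left(-526\right) = - 526 i \sqrt{633}$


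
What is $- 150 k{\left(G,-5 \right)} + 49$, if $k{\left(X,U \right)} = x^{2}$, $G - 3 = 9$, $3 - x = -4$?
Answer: $-7301$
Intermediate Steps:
$x = 7$ ($x = 3 - -4 = 3 + 4 = 7$)
$G = 12$ ($G = 3 + 9 = 12$)
$k{\left(X,U \right)} = 49$ ($k{\left(X,U \right)} = 7^{2} = 49$)
$- 150 k{\left(G,-5 \right)} + 49 = \left(-150\right) 49 + 49 = -7350 + 49 = -7301$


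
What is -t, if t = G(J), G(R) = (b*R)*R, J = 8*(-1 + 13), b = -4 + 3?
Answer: 9216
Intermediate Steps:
b = -1
J = 96 (J = 8*12 = 96)
G(R) = -R² (G(R) = (-R)*R = -R²)
t = -9216 (t = -1*96² = -1*9216 = -9216)
-t = -1*(-9216) = 9216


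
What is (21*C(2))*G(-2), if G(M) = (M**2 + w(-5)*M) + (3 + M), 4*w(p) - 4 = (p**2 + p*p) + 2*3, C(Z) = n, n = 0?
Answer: 0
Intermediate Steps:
C(Z) = 0
w(p) = 5/2 + p**2/2 (w(p) = 1 + ((p**2 + p*p) + 2*3)/4 = 1 + ((p**2 + p**2) + 6)/4 = 1 + (2*p**2 + 6)/4 = 1 + (6 + 2*p**2)/4 = 1 + (3/2 + p**2/2) = 5/2 + p**2/2)
G(M) = 3 + M**2 + 16*M (G(M) = (M**2 + (5/2 + (1/2)*(-5)**2)*M) + (3 + M) = (M**2 + (5/2 + (1/2)*25)*M) + (3 + M) = (M**2 + (5/2 + 25/2)*M) + (3 + M) = (M**2 + 15*M) + (3 + M) = 3 + M**2 + 16*M)
(21*C(2))*G(-2) = (21*0)*(3 + (-2)**2 + 16*(-2)) = 0*(3 + 4 - 32) = 0*(-25) = 0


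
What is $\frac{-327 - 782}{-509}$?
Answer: $\frac{1109}{509} \approx 2.1788$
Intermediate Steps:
$\frac{-327 - 782}{-509} = \left(- \frac{1}{509}\right) \left(-1109\right) = \frac{1109}{509}$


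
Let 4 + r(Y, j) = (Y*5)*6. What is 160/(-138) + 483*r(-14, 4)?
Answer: -14130728/69 ≈ -2.0479e+5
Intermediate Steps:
r(Y, j) = -4 + 30*Y (r(Y, j) = -4 + (Y*5)*6 = -4 + (5*Y)*6 = -4 + 30*Y)
160/(-138) + 483*r(-14, 4) = 160/(-138) + 483*(-4 + 30*(-14)) = 160*(-1/138) + 483*(-4 - 420) = -80/69 + 483*(-424) = -80/69 - 204792 = -14130728/69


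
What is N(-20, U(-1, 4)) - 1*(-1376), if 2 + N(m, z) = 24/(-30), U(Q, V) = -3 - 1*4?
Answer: 6866/5 ≈ 1373.2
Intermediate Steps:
U(Q, V) = -7 (U(Q, V) = -3 - 4 = -7)
N(m, z) = -14/5 (N(m, z) = -2 + 24/(-30) = -2 + 24*(-1/30) = -2 - ⅘ = -14/5)
N(-20, U(-1, 4)) - 1*(-1376) = -14/5 - 1*(-1376) = -14/5 + 1376 = 6866/5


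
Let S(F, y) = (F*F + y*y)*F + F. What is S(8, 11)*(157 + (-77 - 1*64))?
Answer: 23808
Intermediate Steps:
S(F, y) = F + F*(F² + y²) (S(F, y) = (F² + y²)*F + F = F*(F² + y²) + F = F + F*(F² + y²))
S(8, 11)*(157 + (-77 - 1*64)) = (8*(1 + 8² + 11²))*(157 + (-77 - 1*64)) = (8*(1 + 64 + 121))*(157 + (-77 - 64)) = (8*186)*(157 - 141) = 1488*16 = 23808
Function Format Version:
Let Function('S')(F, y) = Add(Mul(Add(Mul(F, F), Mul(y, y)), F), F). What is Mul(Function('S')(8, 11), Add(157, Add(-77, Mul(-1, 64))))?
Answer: 23808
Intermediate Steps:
Function('S')(F, y) = Add(F, Mul(F, Add(Pow(F, 2), Pow(y, 2)))) (Function('S')(F, y) = Add(Mul(Add(Pow(F, 2), Pow(y, 2)), F), F) = Add(Mul(F, Add(Pow(F, 2), Pow(y, 2))), F) = Add(F, Mul(F, Add(Pow(F, 2), Pow(y, 2)))))
Mul(Function('S')(8, 11), Add(157, Add(-77, Mul(-1, 64)))) = Mul(Mul(8, Add(1, Pow(8, 2), Pow(11, 2))), Add(157, Add(-77, Mul(-1, 64)))) = Mul(Mul(8, Add(1, 64, 121)), Add(157, Add(-77, -64))) = Mul(Mul(8, 186), Add(157, -141)) = Mul(1488, 16) = 23808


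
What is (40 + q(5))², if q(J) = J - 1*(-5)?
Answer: 2500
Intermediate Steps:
q(J) = 5 + J (q(J) = J + 5 = 5 + J)
(40 + q(5))² = (40 + (5 + 5))² = (40 + 10)² = 50² = 2500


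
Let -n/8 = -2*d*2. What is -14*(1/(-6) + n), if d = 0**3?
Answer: 7/3 ≈ 2.3333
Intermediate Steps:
d = 0
n = 0 (n = -8*(-2*0)*2 = -0*2 = -8*0 = 0)
-14*(1/(-6) + n) = -14*(1/(-6) + 0) = -14*(-1/6 + 0) = -14*(-1/6) = 7/3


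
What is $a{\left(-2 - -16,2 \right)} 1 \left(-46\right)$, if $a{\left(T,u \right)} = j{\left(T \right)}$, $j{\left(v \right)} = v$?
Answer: $-644$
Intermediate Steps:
$a{\left(T,u \right)} = T$
$a{\left(-2 - -16,2 \right)} 1 \left(-46\right) = \left(-2 - -16\right) 1 \left(-46\right) = \left(-2 + 16\right) 1 \left(-46\right) = 14 \cdot 1 \left(-46\right) = 14 \left(-46\right) = -644$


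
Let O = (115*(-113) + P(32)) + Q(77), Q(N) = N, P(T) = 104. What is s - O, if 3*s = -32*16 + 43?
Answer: 37973/3 ≈ 12658.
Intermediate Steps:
O = -12814 (O = (115*(-113) + 104) + 77 = (-12995 + 104) + 77 = -12891 + 77 = -12814)
s = -469/3 (s = (-32*16 + 43)/3 = (-512 + 43)/3 = (⅓)*(-469) = -469/3 ≈ -156.33)
s - O = -469/3 - 1*(-12814) = -469/3 + 12814 = 37973/3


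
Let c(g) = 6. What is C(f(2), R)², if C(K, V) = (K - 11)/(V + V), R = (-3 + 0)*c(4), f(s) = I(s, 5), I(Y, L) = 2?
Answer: 1/16 ≈ 0.062500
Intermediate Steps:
f(s) = 2
R = -18 (R = (-3 + 0)*6 = -3*6 = -18)
C(K, V) = (-11 + K)/(2*V) (C(K, V) = (-11 + K)/((2*V)) = (-11 + K)*(1/(2*V)) = (-11 + K)/(2*V))
C(f(2), R)² = ((½)*(-11 + 2)/(-18))² = ((½)*(-1/18)*(-9))² = (¼)² = 1/16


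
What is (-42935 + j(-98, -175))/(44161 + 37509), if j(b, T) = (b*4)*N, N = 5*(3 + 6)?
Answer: -12115/16334 ≈ -0.74170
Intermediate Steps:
N = 45 (N = 5*9 = 45)
j(b, T) = 180*b (j(b, T) = (b*4)*45 = (4*b)*45 = 180*b)
(-42935 + j(-98, -175))/(44161 + 37509) = (-42935 + 180*(-98))/(44161 + 37509) = (-42935 - 17640)/81670 = -60575*1/81670 = -12115/16334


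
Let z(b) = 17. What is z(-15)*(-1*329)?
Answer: -5593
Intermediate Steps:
z(-15)*(-1*329) = 17*(-1*329) = 17*(-329) = -5593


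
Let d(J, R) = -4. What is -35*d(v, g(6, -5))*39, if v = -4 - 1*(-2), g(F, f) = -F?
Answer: 5460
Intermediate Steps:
v = -2 (v = -4 + 2 = -2)
-35*d(v, g(6, -5))*39 = -35*(-4)*39 = 140*39 = 5460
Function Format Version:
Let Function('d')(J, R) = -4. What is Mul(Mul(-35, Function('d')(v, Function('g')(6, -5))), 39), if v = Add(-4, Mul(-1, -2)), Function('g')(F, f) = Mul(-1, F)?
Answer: 5460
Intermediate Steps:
v = -2 (v = Add(-4, 2) = -2)
Mul(Mul(-35, Function('d')(v, Function('g')(6, -5))), 39) = Mul(Mul(-35, -4), 39) = Mul(140, 39) = 5460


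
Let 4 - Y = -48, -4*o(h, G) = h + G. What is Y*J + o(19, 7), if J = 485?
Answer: 50427/2 ≈ 25214.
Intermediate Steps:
o(h, G) = -G/4 - h/4 (o(h, G) = -(h + G)/4 = -(G + h)/4 = -G/4 - h/4)
Y = 52 (Y = 4 - 1*(-48) = 4 + 48 = 52)
Y*J + o(19, 7) = 52*485 + (-¼*7 - ¼*19) = 25220 + (-7/4 - 19/4) = 25220 - 13/2 = 50427/2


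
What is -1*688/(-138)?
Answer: 344/69 ≈ 4.9855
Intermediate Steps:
-1*688/(-138) = -688*(-1/138) = 344/69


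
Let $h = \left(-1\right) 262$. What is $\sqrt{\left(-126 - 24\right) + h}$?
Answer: $2 i \sqrt{103} \approx 20.298 i$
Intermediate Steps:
$h = -262$
$\sqrt{\left(-126 - 24\right) + h} = \sqrt{\left(-126 - 24\right) - 262} = \sqrt{-150 - 262} = \sqrt{-412} = 2 i \sqrt{103}$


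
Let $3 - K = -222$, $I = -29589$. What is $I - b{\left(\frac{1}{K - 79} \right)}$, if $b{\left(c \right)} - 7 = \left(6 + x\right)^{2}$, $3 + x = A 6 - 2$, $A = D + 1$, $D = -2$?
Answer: $-29621$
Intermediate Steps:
$A = -1$ ($A = -2 + 1 = -1$)
$x = -11$ ($x = -3 - 8 = -11$)
$K = 225$ ($K = 3 - -222 = 3 + 222 = 225$)
$b{\left(c \right)} = 32$ ($b{\left(c \right)} = 7 + \left(6 - 11\right)^{2} = 7 + \left(-5\right)^{2} = 7 + 25 = 32$)
$I - b{\left(\frac{1}{K - 79} \right)} = -29589 - 32 = -29621$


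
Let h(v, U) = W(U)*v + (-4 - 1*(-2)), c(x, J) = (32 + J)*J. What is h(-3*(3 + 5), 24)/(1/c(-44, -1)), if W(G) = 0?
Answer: 62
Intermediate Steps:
c(x, J) = J*(32 + J)
h(v, U) = -2 (h(v, U) = 0*v + (-4 - 1*(-2)) = 0 + (-4 + 2) = 0 - 2 = -2)
h(-3*(3 + 5), 24)/(1/c(-44, -1)) = -2*(-(32 - 1)) = -2*(-1*31) = -2/(1/(-31)) = -2/(-1/31) = -2*(-31) = 62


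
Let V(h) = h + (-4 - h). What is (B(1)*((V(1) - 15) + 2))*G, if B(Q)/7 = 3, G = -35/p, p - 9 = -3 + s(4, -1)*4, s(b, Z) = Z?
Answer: 12495/2 ≈ 6247.5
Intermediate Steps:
p = 2 (p = 9 + (-3 - 1*4) = 9 + (-3 - 4) = 9 - 7 = 2)
G = -35/2 ≈ -17.500
V(h) = -4
B(Q) = 21 (B(Q) = 7*3 = 21)
(B(1)*((V(1) - 15) + 2))*G = (21*((-4 - 15) + 2))*(-35/2) = (21*(-19 + 2))*(-35/2) = (21*(-17))*(-35/2) = -357*(-35/2) = 12495/2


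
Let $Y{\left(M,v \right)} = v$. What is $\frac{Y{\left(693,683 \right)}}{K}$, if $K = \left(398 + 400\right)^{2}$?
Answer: $\frac{683}{636804} \approx 0.0010725$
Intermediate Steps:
$K = 636804$ ($K = 798^{2} = 636804$)
$\frac{Y{\left(693,683 \right)}}{K} = \frac{683}{636804}$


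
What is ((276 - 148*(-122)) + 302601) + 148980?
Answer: 469913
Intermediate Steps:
((276 - 148*(-122)) + 302601) + 148980 = ((276 + 18056) + 302601) + 148980 = (18332 + 302601) + 148980 = 320933 + 148980 = 469913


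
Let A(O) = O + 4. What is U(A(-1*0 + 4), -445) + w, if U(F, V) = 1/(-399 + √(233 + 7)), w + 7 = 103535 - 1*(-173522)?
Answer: 14680048217/52987 - 4*√15/158961 ≈ 2.7705e+5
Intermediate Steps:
w = 277050 (w = -7 + (103535 - 1*(-173522)) = -7 + (103535 + 173522) = -7 + 277057 = 277050)
A(O) = 4 + O
U(F, V) = 1/(-399 + 4*√15) (U(F, V) = 1/(-399 + √240) = 1/(-399 + 4*√15))
U(A(-1*0 + 4), -445) + w = (-133/52987 - 4*√15/158961) + 277050 = 14680048217/52987 - 4*√15/158961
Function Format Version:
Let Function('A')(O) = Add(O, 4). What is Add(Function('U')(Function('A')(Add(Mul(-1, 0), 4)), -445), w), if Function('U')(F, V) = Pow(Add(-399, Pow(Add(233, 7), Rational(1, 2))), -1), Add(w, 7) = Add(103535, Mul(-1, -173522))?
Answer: Add(Rational(14680048217, 52987), Mul(Rational(-4, 158961), Pow(15, Rational(1, 2)))) ≈ 2.7705e+5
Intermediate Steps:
w = 277050 (w = Add(-7, Add(103535, Mul(-1, -173522))) = Add(-7, Add(103535, 173522)) = Add(-7, 277057) = 277050)
Function('A')(O) = Add(4, O)
Function('U')(F, V) = Pow(Add(-399, Mul(4, Pow(15, Rational(1, 2)))), -1) (Function('U')(F, V) = Pow(Add(-399, Pow(240, Rational(1, 2))), -1) = Pow(Add(-399, Mul(4, Pow(15, Rational(1, 2)))), -1))
Add(Function('U')(Function('A')(Add(Mul(-1, 0), 4)), -445), w) = Add(Add(Rational(-133, 52987), Mul(Rational(-4, 158961), Pow(15, Rational(1, 2)))), 277050) = Add(Rational(14680048217, 52987), Mul(Rational(-4, 158961), Pow(15, Rational(1, 2))))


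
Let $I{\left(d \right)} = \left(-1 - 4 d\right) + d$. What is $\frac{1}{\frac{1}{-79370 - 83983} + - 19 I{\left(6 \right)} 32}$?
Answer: $\frac{163353}{1887053855} \approx 8.6565 \cdot 10^{-5}$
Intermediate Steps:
$I{\left(d \right)} = -1 - 3 d$
$\frac{1}{\frac{1}{-79370 - 83983} + - 19 I{\left(6 \right)} 32} = \frac{1}{\frac{1}{-79370 - 83983} + - 19 \left(-1 - 18\right) 32} = \frac{1}{\frac{1}{-163353} + - 19 \left(-1 - 18\right) 32} = \frac{1}{- \frac{1}{163353} + \left(-19\right) \left(-19\right) 32} = \frac{1}{- \frac{1}{163353} + 361 \cdot 32} = \frac{1}{- \frac{1}{163353} + 11552} = \frac{1}{\frac{1887053855}{163353}} = \frac{163353}{1887053855}$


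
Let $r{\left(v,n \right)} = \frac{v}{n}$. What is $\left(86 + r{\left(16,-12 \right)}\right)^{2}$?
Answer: $\frac{64516}{9} \approx 7168.4$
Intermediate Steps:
$\left(86 + r{\left(16,-12 \right)}\right)^{2} = \left(86 + \frac{16}{-12}\right)^{2} = \left(86 + 16 \left(- \frac{1}{12}\right)\right)^{2} = \left(86 - \frac{4}{3}\right)^{2} = \left(\frac{254}{3}\right)^{2} = \frac{64516}{9}$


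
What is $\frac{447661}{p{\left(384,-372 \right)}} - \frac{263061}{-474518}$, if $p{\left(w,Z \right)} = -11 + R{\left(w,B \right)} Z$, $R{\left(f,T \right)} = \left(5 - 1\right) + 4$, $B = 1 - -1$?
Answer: $- \frac{211637439191}{1417385266} \approx -149.32$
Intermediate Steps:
$B = 2$ ($B = 1 + 1 = 2$)
$R{\left(f,T \right)} = 8$ ($R{\left(f,T \right)} = 4 + 4 = 8$)
$p{\left(w,Z \right)} = -11 + 8 Z$
$\frac{447661}{p{\left(384,-372 \right)}} - \frac{263061}{-474518} = \frac{447661}{-11 + 8 \left(-372\right)} - \frac{263061}{-474518} = \frac{447661}{-11 - 2976} - - \frac{263061}{474518} = \frac{447661}{-2987} + \frac{263061}{474518} = 447661 \left(- \frac{1}{2987}\right) + \frac{263061}{474518} = - \frac{447661}{2987} + \frac{263061}{474518} = - \frac{211637439191}{1417385266}$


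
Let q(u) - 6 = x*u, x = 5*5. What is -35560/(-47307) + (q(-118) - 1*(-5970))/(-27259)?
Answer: 826179058/1289541513 ≈ 0.64068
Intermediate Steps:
x = 25
q(u) = 6 + 25*u
-35560/(-47307) + (q(-118) - 1*(-5970))/(-27259) = -35560/(-47307) + ((6 + 25*(-118)) - 1*(-5970))/(-27259) = -35560*(-1/47307) + ((6 - 2950) + 5970)*(-1/27259) = 35560/47307 + (-2944 + 5970)*(-1/27259) = 35560/47307 + 3026*(-1/27259) = 35560/47307 - 3026/27259 = 826179058/1289541513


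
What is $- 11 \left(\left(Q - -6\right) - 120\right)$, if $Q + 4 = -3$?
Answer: $1331$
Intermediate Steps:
$Q = -7$ ($Q = -4 - 3 = -7$)
$- 11 \left(\left(Q - -6\right) - 120\right) = - 11 \left(\left(-7 - -6\right) - 120\right) = - 11 \left(\left(-7 + 6\right) - 120\right) = - 11 \left(-1 - 120\right) = \left(-11\right) \left(-121\right) = 1331$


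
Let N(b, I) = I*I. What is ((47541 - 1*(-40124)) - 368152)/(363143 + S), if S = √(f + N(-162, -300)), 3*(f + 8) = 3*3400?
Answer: -101856890641/131872745057 + 1121948*√5837/131872745057 ≈ -0.77174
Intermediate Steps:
f = 3392 (f = -8 + (3*3400)/3 = -8 + (⅓)*10200 = -8 + 3400 = 3392)
N(b, I) = I²
S = 4*√5837 (S = √(3392 + (-300)²) = √(3392 + 90000) = √93392 = 4*√5837 ≈ 305.60)
((47541 - 1*(-40124)) - 368152)/(363143 + S) = ((47541 - 1*(-40124)) - 368152)/(363143 + 4*√5837) = ((47541 + 40124) - 368152)/(363143 + 4*√5837) = (87665 - 368152)/(363143 + 4*√5837) = -280487/(363143 + 4*√5837)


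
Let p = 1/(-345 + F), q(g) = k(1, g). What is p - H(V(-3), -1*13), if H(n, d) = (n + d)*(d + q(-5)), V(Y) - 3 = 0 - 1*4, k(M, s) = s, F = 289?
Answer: -14113/56 ≈ -252.02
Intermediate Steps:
q(g) = g
V(Y) = -1 (V(Y) = 3 + (0 - 1*4) = 3 + (0 - 4) = 3 - 4 = -1)
p = -1/56 (p = 1/(-345 + 289) = 1/(-56) = -1/56 ≈ -0.017857)
H(n, d) = (-5 + d)*(d + n) (H(n, d) = (n + d)*(d - 5) = (d + n)*(-5 + d) = (-5 + d)*(d + n))
p - H(V(-3), -1*13) = -1/56 - ((-1*13)**2 - (-5)*13 - 5*(-1) - 1*13*(-1)) = -1/56 - ((-13)**2 - 5*(-13) + 5 - 13*(-1)) = -1/56 - (169 + 65 + 5 + 13) = -1/56 - 1*252 = -1/56 - 252 = -14113/56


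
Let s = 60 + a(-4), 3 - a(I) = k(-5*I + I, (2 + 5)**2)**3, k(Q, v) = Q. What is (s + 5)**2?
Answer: 16224784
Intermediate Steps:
a(I) = 3 + 64*I**3 (a(I) = 3 - (-5*I + I)**3 = 3 - (-4*I)**3 = 3 - (-64)*I**3 = 3 + 64*I**3)
s = -4033 (s = 60 + (3 + 64*(-4)**3) = 60 + (3 + 64*(-64)) = 60 + (3 - 4096) = 60 - 4093 = -4033)
(s + 5)**2 = (-4033 + 5)**2 = (-4028)**2 = 16224784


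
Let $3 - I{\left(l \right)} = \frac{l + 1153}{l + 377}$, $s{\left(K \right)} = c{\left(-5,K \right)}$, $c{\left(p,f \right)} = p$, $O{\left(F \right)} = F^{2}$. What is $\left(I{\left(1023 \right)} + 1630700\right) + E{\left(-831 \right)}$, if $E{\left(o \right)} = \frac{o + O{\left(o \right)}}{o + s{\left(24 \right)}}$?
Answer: $\frac{119225459379}{73150} \approx 1.6299 \cdot 10^{6}$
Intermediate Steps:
$s{\left(K \right)} = -5$
$I{\left(l \right)} = 3 - \frac{1153 + l}{377 + l}$ ($I{\left(l \right)} = 3 - \frac{l + 1153}{l + 377} = 3 - \frac{1153 + l}{377 + l}$)
$E{\left(o \right)} = \frac{o + o^{2}}{-5 + o}$ ($E{\left(o \right)} = \frac{o + o^{2}}{o - 5} = \frac{o + o^{2}}{-5 + o}$)
$\left(I{\left(1023 \right)} + 1630700\right) + E{\left(-831 \right)} = \left(\frac{2 \left(-11 + 1023\right)}{377 + 1023} + 1630700\right) - \frac{831 \left(1 - 831\right)}{-5 - 831} = \left(2 \cdot \frac{1}{1400} \cdot 1012 + 1630700\right) - 831 \frac{1}{-836} \left(-830\right) = \left(2 \cdot \frac{1}{1400} \cdot 1012 + 1630700\right) - \left(- \frac{831}{836}\right) \left(-830\right) = \left(\frac{253}{175} + 1630700\right) - \frac{344865}{418} = \frac{285372753}{175} - \frac{344865}{418} = \frac{119225459379}{73150}$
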